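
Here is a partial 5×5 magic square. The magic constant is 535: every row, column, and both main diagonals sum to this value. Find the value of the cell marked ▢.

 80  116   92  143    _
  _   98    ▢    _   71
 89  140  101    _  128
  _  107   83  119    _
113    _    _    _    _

134

Row 1 needs 535; the known cells sum to 431, so (1,5) = 104.
Row 3: 89 + 140 + 101 + 128 + ? = 535, so (3,4) = 77.
From column 2, 535 − (116 + 98 + 140 + 107) gives (5,2) = 74.
Using main diagonal: 80 + 98 + 101 + 119 + ? → (5,5) = 535 − 398 = 137.
Using anti-diagonal: 104 + 101 + 107 + 113 + ? → (2,4) = 535 − 425 = 110.
Column 4: 143 + 110 + 77 + 119 + ? = 535, so (5,4) = 86.
Column 5: 104 + 71 + 128 + 137 + ? = 535, so (4,5) = 95.
Using row 4: 107 + 83 + 119 + 95 + ? → (4,1) = 535 − 404 = 131.
Row 5 must total 535; the given cells sum to 410, so (5,3) = 125.
The remaining cell in column 1 is (2,1) = 535 − 413 = 122.
From column 3, 535 − (92 + 101 + 83 + 125) gives (2,3) = 134.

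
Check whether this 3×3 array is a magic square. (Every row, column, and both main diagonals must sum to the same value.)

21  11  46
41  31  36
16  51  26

Row 1: 21 + 11 + 46 = 78.
Row 2: 41 + 31 + 36 = 108.
Row 3: 16 + 51 + 26 = 93.
Column 1: 21 + 41 + 16 = 78.
Column 2: 11 + 31 + 51 = 93.
Column 3: 46 + 36 + 26 = 108.
Main diagonal: 21 + 31 + 26 = 78.
Anti-diagonal: 46 + 31 + 16 = 93.

No — column 2 sums to 93 but column 3 sums to 108.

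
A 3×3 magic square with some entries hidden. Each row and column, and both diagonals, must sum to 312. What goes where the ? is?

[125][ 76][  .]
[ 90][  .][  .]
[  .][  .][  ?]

The remaining cell in row 1 is (1,3) = 312 − 201 = 111.
Using column 1: 125 + 90 + ? → (3,1) = 312 − 215 = 97.
Anti-diagonal needs 312; the known cells sum to 208, so (2,2) = 104.
The remaining cell in row 2 is (2,3) = 312 − 194 = 118.
Column 2 needs 312; the known cells sum to 180, so (3,2) = 132.
Column 3 needs 312; the known cells sum to 229, so (3,3) = 83.

83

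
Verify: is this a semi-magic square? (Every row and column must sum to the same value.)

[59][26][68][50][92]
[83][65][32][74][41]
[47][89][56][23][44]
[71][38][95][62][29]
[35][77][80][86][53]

Row 1: 59 + 26 + 68 + 50 + 92 = 295.
Row 2: 83 + 65 + 32 + 74 + 41 = 295.
Row 3: 47 + 89 + 56 + 23 + 44 = 259.
Row 4: 71 + 38 + 95 + 62 + 29 = 295.
Row 5: 35 + 77 + 80 + 86 + 53 = 331.
Column 1: 59 + 83 + 47 + 71 + 35 = 295.
Column 2: 26 + 65 + 89 + 38 + 77 = 295.
Column 3: 68 + 32 + 56 + 95 + 80 = 331.
Column 4: 50 + 74 + 23 + 62 + 86 = 295.
Column 5: 92 + 41 + 44 + 29 + 53 = 259.

No — row 2 sums to 295 but row 3 sums to 259.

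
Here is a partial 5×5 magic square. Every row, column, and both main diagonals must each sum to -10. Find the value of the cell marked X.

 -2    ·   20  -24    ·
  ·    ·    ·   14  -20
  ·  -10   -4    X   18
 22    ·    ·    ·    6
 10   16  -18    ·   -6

12

Row 5 needs -10; the known cells sum to 2, so (5,4) = -12.
Column 5 must total -10; the given cells sum to -2, so (1,5) = -8.
Anti-diagonal must total -10; the given cells sum to 12, so (4,2) = -22.
Row 1: -2 + 20 + (-24) + (-8) + ? = -10, so (1,2) = 4.
Column 2 needs -10; the known cells sum to -12, so (2,2) = 2.
Main diagonal needs -10; the known cells sum to -10, so (4,4) = 0.
From row 4, -10 − (22 + (-22) + 0 + 6) gives (4,3) = -16.
Column 3 must total -10; the given cells sum to -18, so (2,3) = 8.
Column 4: -24 + 14 + 0 + (-12) + ? = -10, so (3,4) = 12.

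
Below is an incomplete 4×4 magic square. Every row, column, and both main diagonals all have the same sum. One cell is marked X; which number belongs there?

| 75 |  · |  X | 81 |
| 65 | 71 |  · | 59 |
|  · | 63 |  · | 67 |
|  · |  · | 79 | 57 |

Column 4 is complete and sums to 264; that is the magic constant.
The remaining cell in row 2 is (2,3) = 264 − 195 = 69.
The remaining cell in main diagonal is (3,3) = 264 − 203 = 61.
Anti-diagonal must total 264; the given cells sum to 213, so (4,1) = 51.
The remaining cell in row 3 is (3,1) = 264 − 191 = 73.
Row 4: 51 + 79 + 57 + ? = 264, so (4,2) = 77.
Column 2 needs 264; the known cells sum to 211, so (1,2) = 53.
Column 3 needs 264; the known cells sum to 209, so (1,3) = 55.

55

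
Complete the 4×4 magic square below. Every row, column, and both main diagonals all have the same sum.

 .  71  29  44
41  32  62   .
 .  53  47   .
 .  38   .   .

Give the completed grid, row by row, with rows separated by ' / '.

50 71 29 44 / 41 32 62 59 / 68 53 47 26 / 35 38 56 65

Column 2 is already complete: 71 + 32 + 53 + 38 = 194, so that is the magic constant.
The remaining cell in row 1 is (1,1) = 194 − 144 = 50.
The remaining cell in row 2 is (2,4) = 194 − 135 = 59.
Using column 3: 29 + 62 + 47 + ? → (4,3) = 194 − 138 = 56.
From main diagonal, 194 − (50 + 32 + 47) gives (4,4) = 65.
The remaining cell in anti-diagonal is (4,1) = 194 − 159 = 35.
Using column 1: 50 + 41 + 35 + ? → (3,1) = 194 − 126 = 68.
The remaining cell in column 4 is (3,4) = 194 − 168 = 26.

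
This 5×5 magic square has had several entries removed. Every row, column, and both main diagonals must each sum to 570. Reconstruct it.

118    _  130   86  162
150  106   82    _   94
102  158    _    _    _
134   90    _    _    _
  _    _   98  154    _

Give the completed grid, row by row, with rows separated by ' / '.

From row 1, 570 − (118 + 130 + 86 + 162) gives (1,2) = 74.
From row 2, 570 − (150 + 106 + 82 + 94) gives (2,4) = 138.
Column 1: 118 + 150 + 102 + 134 + ? = 570, so (5,1) = 66.
From column 2, 570 − (74 + 106 + 158 + 90) gives (5,2) = 142.
From anti-diagonal, 570 − (162 + 138 + 90 + 66) gives (3,3) = 114.
From row 5, 570 − (66 + 142 + 98 + 154) gives (5,5) = 110.
From column 3, 570 − (130 + 82 + 114 + 98) gives (4,3) = 146.
Main diagonal must total 570; the given cells sum to 448, so (4,4) = 122.
From row 4, 570 − (134 + 90 + 146 + 122) gives (4,5) = 78.
Column 4 must total 570; the given cells sum to 500, so (3,4) = 70.
Using column 5: 162 + 94 + 78 + 110 + ? → (3,5) = 570 − 444 = 126.

118 74 130 86 162 / 150 106 82 138 94 / 102 158 114 70 126 / 134 90 146 122 78 / 66 142 98 154 110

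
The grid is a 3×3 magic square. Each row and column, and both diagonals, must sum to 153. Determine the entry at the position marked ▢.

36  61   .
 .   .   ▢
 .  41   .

Using row 1: 36 + 61 + ? → (1,3) = 153 − 97 = 56.
Using column 2: 61 + 41 + ? → (2,2) = 153 − 102 = 51.
Using main diagonal: 36 + 51 + ? → (3,3) = 153 − 87 = 66.
The remaining cell in anti-diagonal is (3,1) = 153 − 107 = 46.
Using column 1: 36 + 46 + ? → (2,1) = 153 − 82 = 71.
Using column 3: 56 + 66 + ? → (2,3) = 153 − 122 = 31.

31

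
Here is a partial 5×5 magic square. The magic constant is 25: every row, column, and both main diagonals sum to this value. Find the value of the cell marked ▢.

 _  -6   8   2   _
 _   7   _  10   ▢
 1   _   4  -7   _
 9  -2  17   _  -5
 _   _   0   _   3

Using row 4: 9 + (-2) + 17 + (-5) + ? → (4,4) = 25 − 19 = 6.
The remaining cell in column 3 is (2,3) = 25 − 29 = -4.
From column 4, 25 − (2 + 10 + (-7) + 6) gives (5,4) = 14.
Using main diagonal: 7 + 4 + 6 + 3 + ? → (1,1) = 25 − 20 = 5.
The remaining cell in row 1 is (1,5) = 25 − 9 = 16.
Using anti-diagonal: 16 + 10 + 4 + (-2) + ? → (5,1) = 25 − 28 = -3.
Using row 5: -3 + 0 + 14 + 3 + ? → (5,2) = 25 − 14 = 11.
The remaining cell in column 1 is (2,1) = 25 − 12 = 13.
Column 2 needs 25; the known cells sum to 10, so (3,2) = 15.
Row 2 must total 25; the given cells sum to 26, so (2,5) = -1.

-1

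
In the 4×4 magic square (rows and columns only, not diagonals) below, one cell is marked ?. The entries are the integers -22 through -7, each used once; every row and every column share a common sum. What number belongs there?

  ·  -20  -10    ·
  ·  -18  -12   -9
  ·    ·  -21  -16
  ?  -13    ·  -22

The entries are -22 through -7, which sum to -232, so each line sums to -232/4 = -58.
Row 2 needs -58; the known cells sum to -39, so (2,1) = -19.
Column 2 needs -58; the known cells sum to -51, so (3,2) = -7.
From column 3, -58 − (-10 + (-12) + (-21)) gives (4,3) = -15.
Using column 4: -9 + (-16) + (-22) + ? → (1,4) = -58 − (-47) = -11.
The remaining cell in row 1 is (1,1) = -58 − (-41) = -17.
Row 3 must total -58; the given cells sum to -44, so (3,1) = -14.
Using row 4: -13 + (-15) + (-22) + ? → (4,1) = -58 − (-50) = -8.

-8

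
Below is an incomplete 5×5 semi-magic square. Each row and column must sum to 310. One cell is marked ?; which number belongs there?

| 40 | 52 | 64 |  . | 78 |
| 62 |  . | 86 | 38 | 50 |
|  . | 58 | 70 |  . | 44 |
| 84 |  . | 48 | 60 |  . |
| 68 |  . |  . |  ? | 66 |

From row 1, 310 − (40 + 52 + 64 + 78) gives (1,4) = 76.
The remaining cell in row 2 is (2,2) = 310 − 236 = 74.
Column 1: 40 + 62 + 84 + 68 + ? = 310, so (3,1) = 56.
Using column 3: 64 + 86 + 70 + 48 + ? → (5,3) = 310 − 268 = 42.
Using column 5: 78 + 50 + 44 + 66 + ? → (4,5) = 310 − 238 = 72.
From row 3, 310 − (56 + 58 + 70 + 44) gives (3,4) = 82.
Using row 4: 84 + 48 + 60 + 72 + ? → (4,2) = 310 − 264 = 46.
The remaining cell in column 2 is (5,2) = 310 − 230 = 80.
Column 4 needs 310; the known cells sum to 256, so (5,4) = 54.

54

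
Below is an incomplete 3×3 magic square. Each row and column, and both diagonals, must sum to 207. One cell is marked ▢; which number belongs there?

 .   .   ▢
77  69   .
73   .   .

Row 2: 77 + 69 + ? = 207, so (2,3) = 61.
From column 1, 207 − (77 + 73) gives (1,1) = 57.
Main diagonal needs 207; the known cells sum to 126, so (3,3) = 81.
From anti-diagonal, 207 − (69 + 73) gives (1,3) = 65.

65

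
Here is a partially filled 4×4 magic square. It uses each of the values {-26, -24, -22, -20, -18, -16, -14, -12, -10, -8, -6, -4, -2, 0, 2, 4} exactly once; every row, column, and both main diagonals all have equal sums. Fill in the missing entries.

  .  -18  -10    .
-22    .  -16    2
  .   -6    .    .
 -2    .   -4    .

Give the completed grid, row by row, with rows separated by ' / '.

The 16 entries sum to -176, so each line sums to -176/4 = -44.
From row 2, -44 − (-22 + (-16) + 2) gives (2,2) = -8.
From column 2, -44 − (-18 + (-8) + (-6)) gives (4,2) = -12.
From column 3, -44 − (-10 + (-16) + (-4)) gives (3,3) = -14.
From anti-diagonal, -44 − (-16 + (-6) + (-2)) gives (1,4) = -20.
The remaining cell in row 1 is (1,1) = -44 − (-48) = 4.
Row 4: -2 + (-12) + (-4) + ? = -44, so (4,4) = -26.
From column 1, -44 − (4 + (-22) + (-2)) gives (3,1) = -24.
Column 4: -20 + 2 + (-26) + ? = -44, so (3,4) = 0.

4 -18 -10 -20 / -22 -8 -16 2 / -24 -6 -14 0 / -2 -12 -4 -26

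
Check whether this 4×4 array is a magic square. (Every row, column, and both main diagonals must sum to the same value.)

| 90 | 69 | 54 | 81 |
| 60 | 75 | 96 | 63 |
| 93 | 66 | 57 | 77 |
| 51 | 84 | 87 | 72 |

No — column 4 sums to 293 but row 2 sums to 294.

Row 1: 90 + 69 + 54 + 81 = 294.
Row 2: 60 + 75 + 96 + 63 = 294.
Row 3: 93 + 66 + 57 + 77 = 293.
Row 4: 51 + 84 + 87 + 72 = 294.
Column 1: 90 + 60 + 93 + 51 = 294.
Column 2: 69 + 75 + 66 + 84 = 294.
Column 3: 54 + 96 + 57 + 87 = 294.
Column 4: 81 + 63 + 77 + 72 = 293.
Main diagonal: 90 + 75 + 57 + 72 = 294.
Anti-diagonal: 81 + 96 + 66 + 51 = 294.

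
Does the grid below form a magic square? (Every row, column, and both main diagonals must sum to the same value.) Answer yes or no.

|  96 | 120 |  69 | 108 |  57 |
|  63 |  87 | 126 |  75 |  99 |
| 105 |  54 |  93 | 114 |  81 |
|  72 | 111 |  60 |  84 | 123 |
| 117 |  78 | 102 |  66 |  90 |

No — row 3 sums to 447 but main diagonal sums to 450.

Row 1: 96 + 120 + 69 + 108 + 57 = 450.
Row 2: 63 + 87 + 126 + 75 + 99 = 450.
Row 3: 105 + 54 + 93 + 114 + 81 = 447.
Row 4: 72 + 111 + 60 + 84 + 123 = 450.
Row 5: 117 + 78 + 102 + 66 + 90 = 453.
Column 1: 96 + 63 + 105 + 72 + 117 = 453.
Column 2: 120 + 87 + 54 + 111 + 78 = 450.
Column 3: 69 + 126 + 93 + 60 + 102 = 450.
Column 4: 108 + 75 + 114 + 84 + 66 = 447.
Column 5: 57 + 99 + 81 + 123 + 90 = 450.
Main diagonal: 96 + 87 + 93 + 84 + 90 = 450.
Anti-diagonal: 57 + 75 + 93 + 111 + 117 = 453.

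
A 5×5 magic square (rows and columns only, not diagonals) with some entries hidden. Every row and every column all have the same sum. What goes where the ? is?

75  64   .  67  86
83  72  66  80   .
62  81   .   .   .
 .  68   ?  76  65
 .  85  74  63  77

Column 2 is complete and sums to 370; that is the magic constant.
Row 1 needs 370; the known cells sum to 292, so (1,3) = 78.
The remaining cell in row 2 is (2,5) = 370 − 301 = 69.
Row 5: 85 + 74 + 63 + 77 + ? = 370, so (5,1) = 71.
Using column 1: 75 + 83 + 62 + 71 + ? → (4,1) = 370 − 291 = 79.
Column 4: 67 + 80 + 76 + 63 + ? = 370, so (3,4) = 84.
Using column 5: 86 + 69 + 65 + 77 + ? → (3,5) = 370 − 297 = 73.
Row 3: 62 + 81 + 84 + 73 + ? = 370, so (3,3) = 70.
From row 4, 370 − (79 + 68 + 76 + 65) gives (4,3) = 82.

82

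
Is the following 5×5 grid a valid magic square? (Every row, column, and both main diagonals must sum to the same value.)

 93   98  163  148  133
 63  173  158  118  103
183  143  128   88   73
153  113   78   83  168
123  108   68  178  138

No — column 3 sums to 595 but row 2 sums to 615.

Row 1: 93 + 98 + 163 + 148 + 133 = 635.
Row 2: 63 + 173 + 158 + 118 + 103 = 615.
Row 3: 183 + 143 + 128 + 88 + 73 = 615.
Row 4: 153 + 113 + 78 + 83 + 168 = 595.
Row 5: 123 + 108 + 68 + 178 + 138 = 615.
Column 1: 93 + 63 + 183 + 153 + 123 = 615.
Column 2: 98 + 173 + 143 + 113 + 108 = 635.
Column 3: 163 + 158 + 128 + 78 + 68 = 595.
Column 4: 148 + 118 + 88 + 83 + 178 = 615.
Column 5: 133 + 103 + 73 + 168 + 138 = 615.
Main diagonal: 93 + 173 + 128 + 83 + 138 = 615.
Anti-diagonal: 133 + 118 + 128 + 113 + 123 = 615.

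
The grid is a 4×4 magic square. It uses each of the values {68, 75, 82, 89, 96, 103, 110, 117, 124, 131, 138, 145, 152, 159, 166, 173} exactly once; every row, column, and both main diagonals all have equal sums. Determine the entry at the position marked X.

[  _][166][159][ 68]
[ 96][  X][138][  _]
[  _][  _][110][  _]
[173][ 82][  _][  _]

131

The 16 entries sum to 1928, so each line sums to 1928/4 = 482.
Row 1: 166 + 159 + 68 + ? = 482, so (1,1) = 89.
From column 1, 482 − (89 + 96 + 173) gives (3,1) = 124.
Using column 3: 159 + 138 + 110 + ? → (4,3) = 482 − 407 = 75.
Using anti-diagonal: 68 + 138 + 173 + ? → (3,2) = 482 − 379 = 103.
The remaining cell in row 3 is (3,4) = 482 − 337 = 145.
Row 4: 173 + 82 + 75 + ? = 482, so (4,4) = 152.
Column 2: 166 + 103 + 82 + ? = 482, so (2,2) = 131.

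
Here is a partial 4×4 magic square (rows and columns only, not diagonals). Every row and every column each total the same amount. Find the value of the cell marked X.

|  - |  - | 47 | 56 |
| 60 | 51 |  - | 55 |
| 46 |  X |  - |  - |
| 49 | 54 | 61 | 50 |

Row 4 is complete and sums to 214; that is the magic constant.
Row 2: 60 + 51 + 55 + ? = 214, so (2,3) = 48.
From column 1, 214 − (60 + 46 + 49) gives (1,1) = 59.
Column 3 must total 214; the given cells sum to 156, so (3,3) = 58.
Column 4 needs 214; the known cells sum to 161, so (3,4) = 53.
Using row 1: 59 + 47 + 56 + ? → (1,2) = 214 − 162 = 52.
Row 3 must total 214; the given cells sum to 157, so (3,2) = 57.

57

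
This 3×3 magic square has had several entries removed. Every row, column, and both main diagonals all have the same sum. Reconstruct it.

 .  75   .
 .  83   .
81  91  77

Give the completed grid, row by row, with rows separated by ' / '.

Column 2 is already complete: 75 + 83 + 91 = 249, so that is the magic constant.
The remaining cell in main diagonal is (1,1) = 249 − 160 = 89.
Anti-diagonal: 83 + 81 + ? = 249, so (1,3) = 85.
From column 1, 249 − (89 + 81) gives (2,1) = 79.
Column 3 must total 249; the given cells sum to 162, so (2,3) = 87.

89 75 85 / 79 83 87 / 81 91 77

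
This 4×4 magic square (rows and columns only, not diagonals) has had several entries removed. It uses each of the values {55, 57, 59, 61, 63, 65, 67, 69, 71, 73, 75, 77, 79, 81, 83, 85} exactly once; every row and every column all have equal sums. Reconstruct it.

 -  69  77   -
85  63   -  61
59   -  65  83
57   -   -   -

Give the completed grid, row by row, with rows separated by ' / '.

The 16 entries sum to 1120, so each line sums to 1120/4 = 280.
Row 2: 85 + 63 + 61 + ? = 280, so (2,3) = 71.
Using row 3: 59 + 65 + 83 + ? → (3,2) = 280 − 207 = 73.
Column 1 must total 280; the given cells sum to 201, so (1,1) = 79.
Column 2 needs 280; the known cells sum to 205, so (4,2) = 75.
Column 3 needs 280; the known cells sum to 213, so (4,3) = 67.
Row 1: 79 + 69 + 77 + ? = 280, so (1,4) = 55.
Row 4 must total 280; the given cells sum to 199, so (4,4) = 81.

79 69 77 55 / 85 63 71 61 / 59 73 65 83 / 57 75 67 81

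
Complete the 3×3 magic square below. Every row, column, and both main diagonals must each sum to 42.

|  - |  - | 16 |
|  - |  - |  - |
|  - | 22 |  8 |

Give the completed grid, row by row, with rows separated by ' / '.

20 6 16 / 10 14 18 / 12 22 8

Using row 3: 22 + 8 + ? → (3,1) = 42 − 30 = 12.
Column 3 needs 42; the known cells sum to 24, so (2,3) = 18.
Anti-diagonal: 16 + 12 + ? = 42, so (2,2) = 14.
The remaining cell in row 2 is (2,1) = 42 − 32 = 10.
The remaining cell in column 1 is (1,1) = 42 − 22 = 20.
Column 2: 14 + 22 + ? = 42, so (1,2) = 6.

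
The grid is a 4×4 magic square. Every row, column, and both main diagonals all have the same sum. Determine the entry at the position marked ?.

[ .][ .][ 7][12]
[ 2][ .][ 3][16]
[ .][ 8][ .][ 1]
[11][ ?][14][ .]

Anti-diagonal is complete and sums to 34; that is the magic constant.
Row 2 needs 34; the known cells sum to 21, so (2,2) = 13.
From column 3, 34 − (7 + 3 + 14) gives (3,3) = 10.
Using column 4: 12 + 16 + 1 + ? → (4,4) = 34 − 29 = 5.
Using main diagonal: 13 + 10 + 5 + ? → (1,1) = 34 − 28 = 6.
Row 1: 6 + 7 + 12 + ? = 34, so (1,2) = 9.
Row 3 needs 34; the known cells sum to 19, so (3,1) = 15.
Row 4 needs 34; the known cells sum to 30, so (4,2) = 4.

4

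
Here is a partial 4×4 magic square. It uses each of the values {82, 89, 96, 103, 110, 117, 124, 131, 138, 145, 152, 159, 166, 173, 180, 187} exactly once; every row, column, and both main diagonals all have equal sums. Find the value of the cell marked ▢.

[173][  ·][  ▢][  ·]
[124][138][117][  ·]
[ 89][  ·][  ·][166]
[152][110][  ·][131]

The 16 entries sum to 2152, so each line sums to 2152/4 = 538.
Row 2 must total 538; the given cells sum to 379, so (2,4) = 159.
Row 4: 152 + 110 + 131 + ? = 538, so (4,3) = 145.
Using column 4: 159 + 166 + 131 + ? → (1,4) = 538 − 456 = 82.
Main diagonal needs 538; the known cells sum to 442, so (3,3) = 96.
Using anti-diagonal: 82 + 117 + 152 + ? → (3,2) = 538 − 351 = 187.
The remaining cell in column 2 is (1,2) = 538 − 435 = 103.
Column 3 needs 538; the known cells sum to 358, so (1,3) = 180.

180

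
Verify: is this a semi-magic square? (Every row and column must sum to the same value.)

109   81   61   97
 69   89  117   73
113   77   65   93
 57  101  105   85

Yes

Row 1: 109 + 81 + 61 + 97 = 348.
Row 2: 69 + 89 + 117 + 73 = 348.
Row 3: 113 + 77 + 65 + 93 = 348.
Row 4: 57 + 101 + 105 + 85 = 348.
Column 1: 109 + 69 + 113 + 57 = 348.
Column 2: 81 + 89 + 77 + 101 = 348.
Column 3: 61 + 117 + 65 + 105 = 348.
Column 4: 97 + 73 + 93 + 85 = 348.
All lines sum to 348.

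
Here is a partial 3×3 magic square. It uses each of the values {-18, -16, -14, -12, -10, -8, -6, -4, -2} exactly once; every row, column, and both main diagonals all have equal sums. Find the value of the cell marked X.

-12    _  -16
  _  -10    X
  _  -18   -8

-6

The 9 entries sum to -90, so each line sums to -90/3 = -30.
From row 1, -30 − (-12 + (-16)) gives (1,2) = -2.
Using row 3: -18 + (-8) + ? → (3,1) = -30 − (-26) = -4.
Using column 1: -12 + (-4) + ? → (2,1) = -30 − (-16) = -14.
Column 3 must total -30; the given cells sum to -24, so (2,3) = -6.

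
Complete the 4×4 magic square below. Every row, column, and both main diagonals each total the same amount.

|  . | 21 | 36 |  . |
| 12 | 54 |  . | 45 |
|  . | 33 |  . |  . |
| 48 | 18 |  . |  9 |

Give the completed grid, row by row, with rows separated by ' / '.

39 21 36 30 / 12 54 15 45 / 27 33 24 42 / 48 18 51 9

Column 2 is already complete: 21 + 54 + 33 + 18 = 126, so that is the magic constant.
Row 2 must total 126; the given cells sum to 111, so (2,3) = 15.
The remaining cell in row 4 is (4,3) = 126 − 75 = 51.
Column 3 must total 126; the given cells sum to 102, so (3,3) = 24.
The remaining cell in main diagonal is (1,1) = 126 − 87 = 39.
Using anti-diagonal: 15 + 33 + 48 + ? → (1,4) = 126 − 96 = 30.
The remaining cell in column 1 is (3,1) = 126 − 99 = 27.
The remaining cell in column 4 is (3,4) = 126 − 84 = 42.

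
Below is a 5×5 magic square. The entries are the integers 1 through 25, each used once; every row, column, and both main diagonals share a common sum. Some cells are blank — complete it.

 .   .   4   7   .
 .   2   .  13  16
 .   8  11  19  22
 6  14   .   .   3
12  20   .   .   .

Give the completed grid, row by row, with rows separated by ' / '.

The entries are 1 through 25, which sum to 325, so each line sums to 325/5 = 65.
Row 3: 8 + 11 + 19 + 22 + ? = 65, so (3,1) = 5.
Column 2 needs 65; the known cells sum to 44, so (1,2) = 21.
Anti-diagonal must total 65; the given cells sum to 50, so (1,5) = 15.
Row 1 needs 65; the known cells sum to 47, so (1,1) = 18.
Column 1 must total 65; the given cells sum to 41, so (2,1) = 24.
Using column 5: 15 + 16 + 22 + 3 + ? → (5,5) = 65 − 56 = 9.
From main diagonal, 65 − (18 + 2 + 11 + 9) gives (4,4) = 25.
Row 2 needs 65; the known cells sum to 55, so (2,3) = 10.
Row 4 must total 65; the given cells sum to 48, so (4,3) = 17.
The remaining cell in column 3 is (5,3) = 65 − 42 = 23.
Using column 4: 7 + 13 + 19 + 25 + ? → (5,4) = 65 − 64 = 1.

18 21 4 7 15 / 24 2 10 13 16 / 5 8 11 19 22 / 6 14 17 25 3 / 12 20 23 1 9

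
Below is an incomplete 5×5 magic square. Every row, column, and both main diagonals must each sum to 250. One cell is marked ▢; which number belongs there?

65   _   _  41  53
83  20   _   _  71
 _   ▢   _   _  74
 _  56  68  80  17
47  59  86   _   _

From row 4, 250 − (56 + 68 + 80 + 17) gives (4,1) = 29.
Column 1 needs 250; the known cells sum to 224, so (3,1) = 26.
Column 5: 53 + 71 + 74 + 17 + ? = 250, so (5,5) = 35.
Using main diagonal: 65 + 20 + 80 + 35 + ? → (3,3) = 250 − 200 = 50.
From anti-diagonal, 250 − (53 + 50 + 56 + 47) gives (2,4) = 44.
From row 2, 250 − (83 + 20 + 44 + 71) gives (2,3) = 32.
Row 5: 47 + 59 + 86 + 35 + ? = 250, so (5,4) = 23.
Column 3: 32 + 50 + 68 + 86 + ? = 250, so (1,3) = 14.
Column 4 must total 250; the given cells sum to 188, so (3,4) = 62.
Row 1: 65 + 14 + 41 + 53 + ? = 250, so (1,2) = 77.
From row 3, 250 − (26 + 50 + 62 + 74) gives (3,2) = 38.

38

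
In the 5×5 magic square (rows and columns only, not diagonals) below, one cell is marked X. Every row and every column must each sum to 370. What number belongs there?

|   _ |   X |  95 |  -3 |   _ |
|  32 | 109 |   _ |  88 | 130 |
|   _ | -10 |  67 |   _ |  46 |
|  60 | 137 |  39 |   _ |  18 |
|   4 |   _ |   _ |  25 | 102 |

Using row 2: 32 + 109 + 88 + 130 + ? → (2,3) = 370 − 359 = 11.
The remaining cell in row 4 is (4,4) = 370 − 254 = 116.
Column 3 needs 370; the known cells sum to 212, so (5,3) = 158.
Column 4 needs 370; the known cells sum to 226, so (3,4) = 144.
Column 5 must total 370; the given cells sum to 296, so (1,5) = 74.
Row 3 must total 370; the given cells sum to 247, so (3,1) = 123.
Using row 5: 4 + 158 + 25 + 102 + ? → (5,2) = 370 − 289 = 81.
Column 1 must total 370; the given cells sum to 219, so (1,1) = 151.
Column 2: 109 + (-10) + 137 + 81 + ? = 370, so (1,2) = 53.

53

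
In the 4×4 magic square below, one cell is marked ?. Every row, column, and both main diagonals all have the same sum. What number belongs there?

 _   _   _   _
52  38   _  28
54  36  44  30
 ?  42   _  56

Row 3 is complete and sums to 164; that is the magic constant.
Row 2 must total 164; the given cells sum to 118, so (2,3) = 46.
Column 2 must total 164; the given cells sum to 116, so (1,2) = 48.
From column 4, 164 − (28 + 30 + 56) gives (1,4) = 50.
Main diagonal must total 164; the given cells sum to 138, so (1,1) = 26.
From anti-diagonal, 164 − (50 + 46 + 36) gives (4,1) = 32.

32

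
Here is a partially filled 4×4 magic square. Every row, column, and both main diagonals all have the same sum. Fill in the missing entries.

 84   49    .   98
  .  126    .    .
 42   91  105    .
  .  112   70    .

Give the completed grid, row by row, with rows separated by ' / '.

84 49 147 98 / 119 126 56 77 / 42 91 105 140 / 133 112 70 63

Column 2 is already complete: 49 + 126 + 91 + 112 = 378, so that is the magic constant.
Row 1 must total 378; the given cells sum to 231, so (1,3) = 147.
Row 3 must total 378; the given cells sum to 238, so (3,4) = 140.
Column 3 must total 378; the given cells sum to 322, so (2,3) = 56.
Main diagonal needs 378; the known cells sum to 315, so (4,4) = 63.
Using anti-diagonal: 98 + 56 + 91 + ? → (4,1) = 378 − 245 = 133.
The remaining cell in column 1 is (2,1) = 378 − 259 = 119.
Column 4 needs 378; the known cells sum to 301, so (2,4) = 77.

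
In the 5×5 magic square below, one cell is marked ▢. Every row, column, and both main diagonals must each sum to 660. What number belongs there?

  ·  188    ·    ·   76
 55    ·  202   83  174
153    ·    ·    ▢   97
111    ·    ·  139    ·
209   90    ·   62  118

216

Row 2: 55 + 202 + 83 + 174 + ? = 660, so (2,2) = 146.
The remaining cell in row 5 is (5,3) = 660 − 479 = 181.
Column 1: 55 + 153 + 111 + 209 + ? = 660, so (1,1) = 132.
Column 5 needs 660; the known cells sum to 465, so (4,5) = 195.
Main diagonal: 132 + 146 + 139 + 118 + ? = 660, so (3,3) = 125.
Anti-diagonal: 76 + 83 + 125 + 209 + ? = 660, so (4,2) = 167.
The remaining cell in row 4 is (4,3) = 660 − 612 = 48.
From column 2, 660 − (188 + 146 + 167 + 90) gives (3,2) = 69.
Column 3 must total 660; the given cells sum to 556, so (1,3) = 104.
Using row 1: 132 + 188 + 104 + 76 + ? → (1,4) = 660 − 500 = 160.
The remaining cell in row 3 is (3,4) = 660 − 444 = 216.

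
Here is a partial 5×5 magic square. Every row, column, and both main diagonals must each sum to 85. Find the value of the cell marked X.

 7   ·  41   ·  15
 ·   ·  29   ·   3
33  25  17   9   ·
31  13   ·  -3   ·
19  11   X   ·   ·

-7

The remaining cell in row 3 is (3,5) = 85 − 84 = 1.
Column 1 must total 85; the given cells sum to 90, so (2,1) = -5.
The remaining cell in anti-diagonal is (2,4) = 85 − 64 = 21.
Row 2 needs 85; the known cells sum to 48, so (2,2) = 37.
The remaining cell in column 2 is (1,2) = 85 − 86 = -1.
The remaining cell in main diagonal is (5,5) = 85 − 58 = 27.
Row 1 must total 85; the given cells sum to 62, so (1,4) = 23.
From column 4, 85 − (23 + 21 + 9 + (-3)) gives (5,4) = 35.
Using column 5: 15 + 3 + 1 + 27 + ? → (4,5) = 85 − 46 = 39.
From row 4, 85 − (31 + 13 + (-3) + 39) gives (4,3) = 5.
Using row 5: 19 + 11 + 35 + 27 + ? → (5,3) = 85 − 92 = -7.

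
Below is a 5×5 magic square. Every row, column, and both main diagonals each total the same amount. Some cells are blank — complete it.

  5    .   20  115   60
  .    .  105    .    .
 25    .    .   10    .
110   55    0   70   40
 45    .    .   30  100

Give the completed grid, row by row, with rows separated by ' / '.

5 75 20 115 60 / 90 35 105 50 -5 / 25 95 65 10 80 / 110 55 0 70 40 / 45 15 85 30 100

Row 4 is already complete: 110 + 55 + 0 + 70 + 40 = 275, so that is the magic constant.
Row 1: 5 + 20 + 115 + 60 + ? = 275, so (1,2) = 75.
Column 1 needs 275; the known cells sum to 185, so (2,1) = 90.
Column 4 must total 275; the given cells sum to 225, so (2,4) = 50.
Using anti-diagonal: 60 + 50 + 55 + 45 + ? → (3,3) = 275 − 210 = 65.
Column 3 needs 275; the known cells sum to 190, so (5,3) = 85.
Main diagonal needs 275; the known cells sum to 240, so (2,2) = 35.
The remaining cell in row 2 is (2,5) = 275 − 280 = -5.
Using row 5: 45 + 85 + 30 + 100 + ? → (5,2) = 275 − 260 = 15.
Using column 2: 75 + 35 + 55 + 15 + ? → (3,2) = 275 − 180 = 95.
Column 5 needs 275; the known cells sum to 195, so (3,5) = 80.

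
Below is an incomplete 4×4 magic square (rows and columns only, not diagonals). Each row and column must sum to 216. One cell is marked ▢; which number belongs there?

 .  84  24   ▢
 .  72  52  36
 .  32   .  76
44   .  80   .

40

Row 2 must total 216; the given cells sum to 160, so (2,1) = 56.
The remaining cell in column 2 is (4,2) = 216 − 188 = 28.
The remaining cell in column 3 is (3,3) = 216 − 156 = 60.
From row 3, 216 − (32 + 60 + 76) gives (3,1) = 48.
From row 4, 216 − (44 + 28 + 80) gives (4,4) = 64.
Column 1 must total 216; the given cells sum to 148, so (1,1) = 68.
Column 4 needs 216; the known cells sum to 176, so (1,4) = 40.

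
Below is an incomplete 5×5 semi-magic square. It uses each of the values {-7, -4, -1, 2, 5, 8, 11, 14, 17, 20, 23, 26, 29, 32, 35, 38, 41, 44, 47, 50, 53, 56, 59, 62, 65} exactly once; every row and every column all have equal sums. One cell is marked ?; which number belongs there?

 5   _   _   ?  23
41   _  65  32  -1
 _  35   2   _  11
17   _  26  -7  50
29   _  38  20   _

The 25 entries sum to 725, so each line sums to 725/5 = 145.
Row 2 needs 145; the known cells sum to 137, so (2,2) = 8.
From row 4, 145 − (17 + 26 + (-7) + 50) gives (4,2) = 59.
From column 1, 145 − (5 + 41 + 17 + 29) gives (3,1) = 53.
Column 3: 65 + 2 + 26 + 38 + ? = 145, so (1,3) = 14.
The remaining cell in column 5 is (5,5) = 145 − 83 = 62.
Row 3: 53 + 35 + 2 + 11 + ? = 145, so (3,4) = 44.
From row 5, 145 − (29 + 38 + 20 + 62) gives (5,2) = -4.
Column 2: 8 + 35 + 59 + (-4) + ? = 145, so (1,2) = 47.
Using column 4: 32 + 44 + (-7) + 20 + ? → (1,4) = 145 − 89 = 56.

56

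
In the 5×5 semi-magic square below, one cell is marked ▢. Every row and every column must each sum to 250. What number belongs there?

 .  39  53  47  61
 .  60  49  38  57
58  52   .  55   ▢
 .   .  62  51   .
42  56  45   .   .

44

The remaining cell in row 1 is (1,1) = 250 − 200 = 50.
The remaining cell in row 2 is (2,1) = 250 − 204 = 46.
Column 1 needs 250; the known cells sum to 196, so (4,1) = 54.
Column 2 must total 250; the given cells sum to 207, so (4,2) = 43.
Using column 3: 53 + 49 + 62 + 45 + ? → (3,3) = 250 − 209 = 41.
Using column 4: 47 + 38 + 55 + 51 + ? → (5,4) = 250 − 191 = 59.
Row 3: 58 + 52 + 41 + 55 + ? = 250, so (3,5) = 44.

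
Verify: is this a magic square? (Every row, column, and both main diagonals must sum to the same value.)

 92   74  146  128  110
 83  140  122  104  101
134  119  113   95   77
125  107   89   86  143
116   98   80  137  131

Row 1: 92 + 74 + 146 + 128 + 110 = 550.
Row 2: 83 + 140 + 122 + 104 + 101 = 550.
Row 3: 134 + 119 + 113 + 95 + 77 = 538.
Row 4: 125 + 107 + 89 + 86 + 143 = 550.
Row 5: 116 + 98 + 80 + 137 + 131 = 562.
Column 1: 92 + 83 + 134 + 125 + 116 = 550.
Column 2: 74 + 140 + 119 + 107 + 98 = 538.
Column 3: 146 + 122 + 113 + 89 + 80 = 550.
Column 4: 128 + 104 + 95 + 86 + 137 = 550.
Column 5: 110 + 101 + 77 + 143 + 131 = 562.
Main diagonal: 92 + 140 + 113 + 86 + 131 = 562.
Anti-diagonal: 110 + 104 + 113 + 107 + 116 = 550.

No — row 3 sums to 538 but row 5 sums to 562.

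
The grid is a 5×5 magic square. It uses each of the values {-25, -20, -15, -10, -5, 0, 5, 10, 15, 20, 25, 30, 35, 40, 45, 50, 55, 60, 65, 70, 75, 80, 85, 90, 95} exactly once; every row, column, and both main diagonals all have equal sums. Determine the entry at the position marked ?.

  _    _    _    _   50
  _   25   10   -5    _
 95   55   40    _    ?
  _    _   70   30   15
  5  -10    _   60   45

-15

The 25 entries sum to 875, so each line sums to 875/5 = 175.
Using row 5: 5 + (-10) + 60 + 45 + ? → (5,3) = 175 − 100 = 75.
The remaining cell in column 3 is (1,3) = 175 − 195 = -20.
Main diagonal must total 175; the given cells sum to 140, so (1,1) = 35.
The remaining cell in anti-diagonal is (4,2) = 175 − 90 = 85.
Row 4: 85 + 70 + 30 + 15 + ? = 175, so (4,1) = -25.
From column 1, 175 − (35 + 95 + (-25) + 5) gives (2,1) = 65.
Column 2 needs 175; the known cells sum to 155, so (1,2) = 20.
From row 1, 175 − (35 + 20 + (-20) + 50) gives (1,4) = 90.
Using row 2: 65 + 25 + 10 + (-5) + ? → (2,5) = 175 − 95 = 80.
The remaining cell in column 4 is (3,4) = 175 − 175 = 0.
Column 5 needs 175; the known cells sum to 190, so (3,5) = -15.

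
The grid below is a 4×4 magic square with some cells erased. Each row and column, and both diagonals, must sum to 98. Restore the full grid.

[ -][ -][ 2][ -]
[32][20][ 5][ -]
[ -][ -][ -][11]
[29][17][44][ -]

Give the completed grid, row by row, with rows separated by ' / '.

Row 2: 32 + 20 + 5 + ? = 98, so (2,4) = 41.
Using row 4: 29 + 17 + 44 + ? → (4,4) = 98 − 90 = 8.
Using column 3: 2 + 5 + 44 + ? → (3,3) = 98 − 51 = 47.
Column 4 needs 98; the known cells sum to 60, so (1,4) = 38.
Main diagonal needs 98; the known cells sum to 75, so (1,1) = 23.
Using anti-diagonal: 38 + 5 + 29 + ? → (3,2) = 98 − 72 = 26.
Row 1 needs 98; the known cells sum to 63, so (1,2) = 35.
Using row 3: 26 + 47 + 11 + ? → (3,1) = 98 − 84 = 14.

23 35 2 38 / 32 20 5 41 / 14 26 47 11 / 29 17 44 8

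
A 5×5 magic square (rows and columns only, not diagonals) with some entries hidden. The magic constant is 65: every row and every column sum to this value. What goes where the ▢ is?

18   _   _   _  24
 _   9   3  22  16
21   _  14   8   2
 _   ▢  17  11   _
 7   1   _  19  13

23

The remaining cell in row 2 is (2,1) = 65 − 50 = 15.
Row 3 must total 65; the given cells sum to 45, so (3,2) = 20.
Row 5: 7 + 1 + 19 + 13 + ? = 65, so (5,3) = 25.
The remaining cell in column 1 is (4,1) = 65 − 61 = 4.
From column 3, 65 − (3 + 14 + 17 + 25) gives (1,3) = 6.
Column 4: 22 + 8 + 11 + 19 + ? = 65, so (1,4) = 5.
Column 5 must total 65; the given cells sum to 55, so (4,5) = 10.
Row 1 needs 65; the known cells sum to 53, so (1,2) = 12.
Row 4 needs 65; the known cells sum to 42, so (4,2) = 23.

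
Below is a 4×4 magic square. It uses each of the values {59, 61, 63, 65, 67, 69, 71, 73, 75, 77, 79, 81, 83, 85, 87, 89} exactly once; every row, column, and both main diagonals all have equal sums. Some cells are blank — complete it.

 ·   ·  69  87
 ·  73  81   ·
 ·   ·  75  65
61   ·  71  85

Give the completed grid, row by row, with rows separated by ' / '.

63 77 69 87 / 83 73 81 59 / 89 67 75 65 / 61 79 71 85

The 16 entries sum to 1184, so each line sums to 1184/4 = 296.
Row 4 must total 296; the given cells sum to 217, so (4,2) = 79.
Column 4 needs 296; the known cells sum to 237, so (2,4) = 59.
From main diagonal, 296 − (73 + 75 + 85) gives (1,1) = 63.
Using anti-diagonal: 87 + 81 + 61 + ? → (3,2) = 296 − 229 = 67.
Row 1 must total 296; the given cells sum to 219, so (1,2) = 77.
Row 2: 73 + 81 + 59 + ? = 296, so (2,1) = 83.
Row 3 must total 296; the given cells sum to 207, so (3,1) = 89.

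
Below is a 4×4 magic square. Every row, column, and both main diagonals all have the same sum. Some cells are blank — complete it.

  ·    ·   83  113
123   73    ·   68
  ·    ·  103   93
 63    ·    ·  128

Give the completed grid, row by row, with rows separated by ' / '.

98 108 83 113 / 123 73 138 68 / 118 88 103 93 / 63 133 78 128

Column 4 is already complete: 113 + 68 + 93 + 128 = 402, so that is the magic constant.
Using row 2: 123 + 73 + 68 + ? → (2,3) = 402 − 264 = 138.
Column 3 must total 402; the given cells sum to 324, so (4,3) = 78.
Main diagonal must total 402; the given cells sum to 304, so (1,1) = 98.
From anti-diagonal, 402 − (113 + 138 + 63) gives (3,2) = 88.
Row 1 must total 402; the given cells sum to 294, so (1,2) = 108.
Row 3: 88 + 103 + 93 + ? = 402, so (3,1) = 118.
The remaining cell in row 4 is (4,2) = 402 − 269 = 133.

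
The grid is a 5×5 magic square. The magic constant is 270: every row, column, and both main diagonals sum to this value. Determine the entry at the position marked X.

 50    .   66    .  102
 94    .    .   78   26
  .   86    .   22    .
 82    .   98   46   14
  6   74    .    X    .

Row 4: 82 + 98 + 46 + 14 + ? = 270, so (4,2) = 30.
Column 1 needs 270; the known cells sum to 232, so (3,1) = 38.
Using anti-diagonal: 102 + 78 + 30 + 6 + ? → (3,3) = 270 − 216 = 54.
Row 3: 38 + 86 + 54 + 22 + ? = 270, so (3,5) = 70.
The remaining cell in column 5 is (5,5) = 270 − 212 = 58.
Main diagonal needs 270; the known cells sum to 208, so (2,2) = 62.
Row 2 must total 270; the given cells sum to 260, so (2,3) = 10.
Using column 2: 62 + 86 + 30 + 74 + ? → (1,2) = 270 − 252 = 18.
Column 3: 66 + 10 + 54 + 98 + ? = 270, so (5,3) = 42.
Row 1 must total 270; the given cells sum to 236, so (1,4) = 34.
Row 5 needs 270; the known cells sum to 180, so (5,4) = 90.

90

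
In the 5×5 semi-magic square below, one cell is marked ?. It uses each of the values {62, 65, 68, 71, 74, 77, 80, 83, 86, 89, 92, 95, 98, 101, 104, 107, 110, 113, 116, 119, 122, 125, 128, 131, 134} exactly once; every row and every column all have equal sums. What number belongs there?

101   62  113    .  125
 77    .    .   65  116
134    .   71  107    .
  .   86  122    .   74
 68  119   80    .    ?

The 25 entries sum to 2450, so each line sums to 2450/5 = 490.
From row 1, 490 − (101 + 62 + 113 + 125) gives (1,4) = 89.
The remaining cell in column 1 is (4,1) = 490 − 380 = 110.
Column 3 needs 490; the known cells sum to 386, so (2,3) = 104.
Row 2 must total 490; the given cells sum to 362, so (2,2) = 128.
Using row 4: 110 + 86 + 122 + 74 + ? → (4,4) = 490 − 392 = 98.
Column 2: 62 + 128 + 86 + 119 + ? = 490, so (3,2) = 95.
From column 4, 490 − (89 + 65 + 107 + 98) gives (5,4) = 131.
Row 3: 134 + 95 + 71 + 107 + ? = 490, so (3,5) = 83.
Row 5: 68 + 119 + 80 + 131 + ? = 490, so (5,5) = 92.

92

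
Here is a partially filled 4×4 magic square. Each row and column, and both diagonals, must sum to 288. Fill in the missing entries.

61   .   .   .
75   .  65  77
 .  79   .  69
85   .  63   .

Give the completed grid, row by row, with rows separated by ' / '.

Row 2: 75 + 65 + 77 + ? = 288, so (2,2) = 71.
Using column 1: 61 + 75 + 85 + ? → (3,1) = 288 − 221 = 67.
The remaining cell in anti-diagonal is (1,4) = 288 − 229 = 59.
Row 3 needs 288; the known cells sum to 215, so (3,3) = 73.
Column 3 needs 288; the known cells sum to 201, so (1,3) = 87.
The remaining cell in column 4 is (4,4) = 288 − 205 = 83.
From row 1, 288 − (61 + 87 + 59) gives (1,2) = 81.
Using row 4: 85 + 63 + 83 + ? → (4,2) = 288 − 231 = 57.

61 81 87 59 / 75 71 65 77 / 67 79 73 69 / 85 57 63 83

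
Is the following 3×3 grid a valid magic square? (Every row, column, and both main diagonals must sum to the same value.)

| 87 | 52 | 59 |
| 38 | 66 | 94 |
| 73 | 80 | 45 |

Row 1: 87 + 52 + 59 = 198.
Row 2: 38 + 66 + 94 = 198.
Row 3: 73 + 80 + 45 = 198.
Column 1: 87 + 38 + 73 = 198.
Column 2: 52 + 66 + 80 = 198.
Column 3: 59 + 94 + 45 = 198.
Main diagonal: 87 + 66 + 45 = 198.
Anti-diagonal: 59 + 66 + 73 = 198.
All lines sum to 198.

Yes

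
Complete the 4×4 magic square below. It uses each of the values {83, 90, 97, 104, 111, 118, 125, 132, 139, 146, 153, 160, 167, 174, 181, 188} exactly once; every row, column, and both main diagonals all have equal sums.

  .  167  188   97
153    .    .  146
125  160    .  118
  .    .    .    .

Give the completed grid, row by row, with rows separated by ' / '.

The 16 entries sum to 2168, so each line sums to 2168/4 = 542.
Row 1: 167 + 188 + 97 + ? = 542, so (1,1) = 90.
From row 3, 542 − (125 + 160 + 118) gives (3,3) = 139.
Column 1 must total 542; the given cells sum to 368, so (4,1) = 174.
The remaining cell in column 4 is (4,4) = 542 − 361 = 181.
Using main diagonal: 90 + 139 + 181 + ? → (2,2) = 542 − 410 = 132.
Anti-diagonal needs 542; the known cells sum to 431, so (2,3) = 111.
Column 2 must total 542; the given cells sum to 459, so (4,2) = 83.
Column 3 must total 542; the given cells sum to 438, so (4,3) = 104.

90 167 188 97 / 153 132 111 146 / 125 160 139 118 / 174 83 104 181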